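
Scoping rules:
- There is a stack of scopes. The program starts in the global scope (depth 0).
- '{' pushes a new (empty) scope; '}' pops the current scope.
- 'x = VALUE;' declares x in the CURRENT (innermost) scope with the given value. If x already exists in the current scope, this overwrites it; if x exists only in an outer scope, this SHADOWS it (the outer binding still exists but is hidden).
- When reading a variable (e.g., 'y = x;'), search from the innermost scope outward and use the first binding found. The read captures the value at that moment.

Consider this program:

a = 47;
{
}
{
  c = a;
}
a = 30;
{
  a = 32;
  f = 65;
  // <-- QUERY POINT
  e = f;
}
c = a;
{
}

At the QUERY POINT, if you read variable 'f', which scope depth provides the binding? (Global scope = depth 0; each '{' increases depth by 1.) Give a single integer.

Step 1: declare a=47 at depth 0
Step 2: enter scope (depth=1)
Step 3: exit scope (depth=0)
Step 4: enter scope (depth=1)
Step 5: declare c=(read a)=47 at depth 1
Step 6: exit scope (depth=0)
Step 7: declare a=30 at depth 0
Step 8: enter scope (depth=1)
Step 9: declare a=32 at depth 1
Step 10: declare f=65 at depth 1
Visible at query point: a=32 f=65

Answer: 1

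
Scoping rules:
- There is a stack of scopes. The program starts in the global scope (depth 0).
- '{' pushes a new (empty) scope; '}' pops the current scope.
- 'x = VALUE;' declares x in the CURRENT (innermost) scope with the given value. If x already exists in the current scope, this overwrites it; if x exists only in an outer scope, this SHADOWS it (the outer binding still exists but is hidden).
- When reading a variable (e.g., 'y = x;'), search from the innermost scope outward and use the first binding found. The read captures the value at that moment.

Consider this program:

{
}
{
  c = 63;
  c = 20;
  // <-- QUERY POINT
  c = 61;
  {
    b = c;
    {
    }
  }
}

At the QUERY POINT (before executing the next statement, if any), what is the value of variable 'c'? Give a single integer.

Answer: 20

Derivation:
Step 1: enter scope (depth=1)
Step 2: exit scope (depth=0)
Step 3: enter scope (depth=1)
Step 4: declare c=63 at depth 1
Step 5: declare c=20 at depth 1
Visible at query point: c=20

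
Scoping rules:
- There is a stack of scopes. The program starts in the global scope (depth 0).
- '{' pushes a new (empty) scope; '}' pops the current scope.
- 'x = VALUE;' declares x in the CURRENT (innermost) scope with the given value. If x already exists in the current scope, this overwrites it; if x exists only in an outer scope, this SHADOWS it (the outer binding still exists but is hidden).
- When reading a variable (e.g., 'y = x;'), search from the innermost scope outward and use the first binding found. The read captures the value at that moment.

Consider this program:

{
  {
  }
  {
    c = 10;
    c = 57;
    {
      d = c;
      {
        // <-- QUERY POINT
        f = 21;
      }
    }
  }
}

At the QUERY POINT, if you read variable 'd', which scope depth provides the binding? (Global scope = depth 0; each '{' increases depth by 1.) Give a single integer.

Answer: 3

Derivation:
Step 1: enter scope (depth=1)
Step 2: enter scope (depth=2)
Step 3: exit scope (depth=1)
Step 4: enter scope (depth=2)
Step 5: declare c=10 at depth 2
Step 6: declare c=57 at depth 2
Step 7: enter scope (depth=3)
Step 8: declare d=(read c)=57 at depth 3
Step 9: enter scope (depth=4)
Visible at query point: c=57 d=57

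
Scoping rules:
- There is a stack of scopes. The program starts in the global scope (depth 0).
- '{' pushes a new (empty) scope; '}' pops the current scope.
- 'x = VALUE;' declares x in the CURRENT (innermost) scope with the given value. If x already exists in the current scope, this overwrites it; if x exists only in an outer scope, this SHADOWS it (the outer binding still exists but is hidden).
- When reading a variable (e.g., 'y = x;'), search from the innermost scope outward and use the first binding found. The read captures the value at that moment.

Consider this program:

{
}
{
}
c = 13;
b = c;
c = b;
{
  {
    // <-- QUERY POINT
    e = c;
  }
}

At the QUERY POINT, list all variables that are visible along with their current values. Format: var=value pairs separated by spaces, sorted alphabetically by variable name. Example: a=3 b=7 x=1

Step 1: enter scope (depth=1)
Step 2: exit scope (depth=0)
Step 3: enter scope (depth=1)
Step 4: exit scope (depth=0)
Step 5: declare c=13 at depth 0
Step 6: declare b=(read c)=13 at depth 0
Step 7: declare c=(read b)=13 at depth 0
Step 8: enter scope (depth=1)
Step 9: enter scope (depth=2)
Visible at query point: b=13 c=13

Answer: b=13 c=13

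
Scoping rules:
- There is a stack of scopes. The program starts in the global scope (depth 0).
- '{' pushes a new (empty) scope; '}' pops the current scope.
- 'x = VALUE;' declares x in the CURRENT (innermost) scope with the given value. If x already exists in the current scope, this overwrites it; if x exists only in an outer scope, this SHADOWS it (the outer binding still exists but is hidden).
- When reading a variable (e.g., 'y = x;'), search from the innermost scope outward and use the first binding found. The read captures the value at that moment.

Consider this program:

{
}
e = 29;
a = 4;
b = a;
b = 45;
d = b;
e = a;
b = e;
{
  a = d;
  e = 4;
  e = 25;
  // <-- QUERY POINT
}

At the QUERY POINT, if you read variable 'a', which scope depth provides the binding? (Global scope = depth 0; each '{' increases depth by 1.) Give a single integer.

Answer: 1

Derivation:
Step 1: enter scope (depth=1)
Step 2: exit scope (depth=0)
Step 3: declare e=29 at depth 0
Step 4: declare a=4 at depth 0
Step 5: declare b=(read a)=4 at depth 0
Step 6: declare b=45 at depth 0
Step 7: declare d=(read b)=45 at depth 0
Step 8: declare e=(read a)=4 at depth 0
Step 9: declare b=(read e)=4 at depth 0
Step 10: enter scope (depth=1)
Step 11: declare a=(read d)=45 at depth 1
Step 12: declare e=4 at depth 1
Step 13: declare e=25 at depth 1
Visible at query point: a=45 b=4 d=45 e=25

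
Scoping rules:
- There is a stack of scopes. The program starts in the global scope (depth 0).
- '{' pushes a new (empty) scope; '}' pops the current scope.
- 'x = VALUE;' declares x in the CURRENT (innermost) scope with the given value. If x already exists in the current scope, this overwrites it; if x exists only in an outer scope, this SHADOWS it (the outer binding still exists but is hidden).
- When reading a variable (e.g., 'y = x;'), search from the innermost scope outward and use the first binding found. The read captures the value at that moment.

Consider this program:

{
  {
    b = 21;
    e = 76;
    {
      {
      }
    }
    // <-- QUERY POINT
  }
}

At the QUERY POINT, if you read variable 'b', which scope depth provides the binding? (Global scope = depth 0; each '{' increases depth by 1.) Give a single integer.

Answer: 2

Derivation:
Step 1: enter scope (depth=1)
Step 2: enter scope (depth=2)
Step 3: declare b=21 at depth 2
Step 4: declare e=76 at depth 2
Step 5: enter scope (depth=3)
Step 6: enter scope (depth=4)
Step 7: exit scope (depth=3)
Step 8: exit scope (depth=2)
Visible at query point: b=21 e=76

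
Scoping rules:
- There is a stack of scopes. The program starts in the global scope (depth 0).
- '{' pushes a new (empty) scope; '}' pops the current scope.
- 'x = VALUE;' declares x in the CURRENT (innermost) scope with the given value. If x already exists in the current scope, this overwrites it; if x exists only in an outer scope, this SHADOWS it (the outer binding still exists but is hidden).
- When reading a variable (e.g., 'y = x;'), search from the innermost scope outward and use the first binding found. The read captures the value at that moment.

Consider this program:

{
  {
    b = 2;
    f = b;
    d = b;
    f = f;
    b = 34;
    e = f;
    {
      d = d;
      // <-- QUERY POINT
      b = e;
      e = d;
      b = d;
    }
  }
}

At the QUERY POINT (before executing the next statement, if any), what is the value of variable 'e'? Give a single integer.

Answer: 2

Derivation:
Step 1: enter scope (depth=1)
Step 2: enter scope (depth=2)
Step 3: declare b=2 at depth 2
Step 4: declare f=(read b)=2 at depth 2
Step 5: declare d=(read b)=2 at depth 2
Step 6: declare f=(read f)=2 at depth 2
Step 7: declare b=34 at depth 2
Step 8: declare e=(read f)=2 at depth 2
Step 9: enter scope (depth=3)
Step 10: declare d=(read d)=2 at depth 3
Visible at query point: b=34 d=2 e=2 f=2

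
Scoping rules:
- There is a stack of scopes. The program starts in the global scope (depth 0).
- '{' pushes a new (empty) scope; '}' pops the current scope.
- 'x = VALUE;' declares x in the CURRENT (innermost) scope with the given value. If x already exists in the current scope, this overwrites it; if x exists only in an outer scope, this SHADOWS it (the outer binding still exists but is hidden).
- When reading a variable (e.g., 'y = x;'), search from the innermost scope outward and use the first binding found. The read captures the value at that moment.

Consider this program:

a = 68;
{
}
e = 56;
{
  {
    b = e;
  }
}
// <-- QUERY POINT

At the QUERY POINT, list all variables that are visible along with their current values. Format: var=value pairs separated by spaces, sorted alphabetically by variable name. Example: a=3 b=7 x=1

Answer: a=68 e=56

Derivation:
Step 1: declare a=68 at depth 0
Step 2: enter scope (depth=1)
Step 3: exit scope (depth=0)
Step 4: declare e=56 at depth 0
Step 5: enter scope (depth=1)
Step 6: enter scope (depth=2)
Step 7: declare b=(read e)=56 at depth 2
Step 8: exit scope (depth=1)
Step 9: exit scope (depth=0)
Visible at query point: a=68 e=56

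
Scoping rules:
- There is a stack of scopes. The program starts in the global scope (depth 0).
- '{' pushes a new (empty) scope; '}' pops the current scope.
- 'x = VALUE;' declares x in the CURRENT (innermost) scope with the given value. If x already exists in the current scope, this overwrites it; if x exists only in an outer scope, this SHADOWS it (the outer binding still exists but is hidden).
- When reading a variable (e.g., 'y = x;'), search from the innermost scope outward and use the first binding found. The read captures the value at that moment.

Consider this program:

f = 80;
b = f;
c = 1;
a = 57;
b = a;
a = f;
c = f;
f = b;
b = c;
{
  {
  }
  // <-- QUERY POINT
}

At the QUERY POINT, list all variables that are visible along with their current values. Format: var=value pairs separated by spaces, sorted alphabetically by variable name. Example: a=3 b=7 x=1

Step 1: declare f=80 at depth 0
Step 2: declare b=(read f)=80 at depth 0
Step 3: declare c=1 at depth 0
Step 4: declare a=57 at depth 0
Step 5: declare b=(read a)=57 at depth 0
Step 6: declare a=(read f)=80 at depth 0
Step 7: declare c=(read f)=80 at depth 0
Step 8: declare f=(read b)=57 at depth 0
Step 9: declare b=(read c)=80 at depth 0
Step 10: enter scope (depth=1)
Step 11: enter scope (depth=2)
Step 12: exit scope (depth=1)
Visible at query point: a=80 b=80 c=80 f=57

Answer: a=80 b=80 c=80 f=57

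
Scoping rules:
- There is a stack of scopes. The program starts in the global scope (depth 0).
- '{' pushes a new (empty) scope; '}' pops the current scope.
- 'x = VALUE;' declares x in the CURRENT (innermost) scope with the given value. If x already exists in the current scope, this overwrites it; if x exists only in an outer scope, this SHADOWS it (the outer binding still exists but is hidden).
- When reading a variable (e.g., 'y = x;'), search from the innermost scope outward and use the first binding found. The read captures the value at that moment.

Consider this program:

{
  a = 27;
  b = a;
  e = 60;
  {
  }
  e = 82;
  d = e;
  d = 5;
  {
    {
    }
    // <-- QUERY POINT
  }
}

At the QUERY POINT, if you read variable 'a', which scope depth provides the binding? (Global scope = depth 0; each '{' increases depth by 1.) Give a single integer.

Step 1: enter scope (depth=1)
Step 2: declare a=27 at depth 1
Step 3: declare b=(read a)=27 at depth 1
Step 4: declare e=60 at depth 1
Step 5: enter scope (depth=2)
Step 6: exit scope (depth=1)
Step 7: declare e=82 at depth 1
Step 8: declare d=(read e)=82 at depth 1
Step 9: declare d=5 at depth 1
Step 10: enter scope (depth=2)
Step 11: enter scope (depth=3)
Step 12: exit scope (depth=2)
Visible at query point: a=27 b=27 d=5 e=82

Answer: 1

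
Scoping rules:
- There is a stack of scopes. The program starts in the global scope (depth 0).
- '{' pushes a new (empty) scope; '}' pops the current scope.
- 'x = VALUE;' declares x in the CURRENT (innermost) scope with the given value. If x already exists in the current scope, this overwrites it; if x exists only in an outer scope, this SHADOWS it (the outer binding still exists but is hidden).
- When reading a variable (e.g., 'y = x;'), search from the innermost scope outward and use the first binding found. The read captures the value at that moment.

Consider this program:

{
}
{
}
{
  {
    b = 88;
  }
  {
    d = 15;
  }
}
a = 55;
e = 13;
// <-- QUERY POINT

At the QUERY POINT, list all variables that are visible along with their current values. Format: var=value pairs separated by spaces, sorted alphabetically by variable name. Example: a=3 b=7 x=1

Step 1: enter scope (depth=1)
Step 2: exit scope (depth=0)
Step 3: enter scope (depth=1)
Step 4: exit scope (depth=0)
Step 5: enter scope (depth=1)
Step 6: enter scope (depth=2)
Step 7: declare b=88 at depth 2
Step 8: exit scope (depth=1)
Step 9: enter scope (depth=2)
Step 10: declare d=15 at depth 2
Step 11: exit scope (depth=1)
Step 12: exit scope (depth=0)
Step 13: declare a=55 at depth 0
Step 14: declare e=13 at depth 0
Visible at query point: a=55 e=13

Answer: a=55 e=13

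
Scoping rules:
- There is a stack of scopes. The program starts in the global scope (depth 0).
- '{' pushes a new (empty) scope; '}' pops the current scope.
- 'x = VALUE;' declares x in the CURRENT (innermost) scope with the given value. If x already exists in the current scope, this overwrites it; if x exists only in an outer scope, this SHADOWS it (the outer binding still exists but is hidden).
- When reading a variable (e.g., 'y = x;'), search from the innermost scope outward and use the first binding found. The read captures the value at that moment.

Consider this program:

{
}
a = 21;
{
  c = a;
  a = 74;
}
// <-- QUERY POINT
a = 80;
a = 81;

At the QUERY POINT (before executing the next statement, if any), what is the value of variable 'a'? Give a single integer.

Step 1: enter scope (depth=1)
Step 2: exit scope (depth=0)
Step 3: declare a=21 at depth 0
Step 4: enter scope (depth=1)
Step 5: declare c=(read a)=21 at depth 1
Step 6: declare a=74 at depth 1
Step 7: exit scope (depth=0)
Visible at query point: a=21

Answer: 21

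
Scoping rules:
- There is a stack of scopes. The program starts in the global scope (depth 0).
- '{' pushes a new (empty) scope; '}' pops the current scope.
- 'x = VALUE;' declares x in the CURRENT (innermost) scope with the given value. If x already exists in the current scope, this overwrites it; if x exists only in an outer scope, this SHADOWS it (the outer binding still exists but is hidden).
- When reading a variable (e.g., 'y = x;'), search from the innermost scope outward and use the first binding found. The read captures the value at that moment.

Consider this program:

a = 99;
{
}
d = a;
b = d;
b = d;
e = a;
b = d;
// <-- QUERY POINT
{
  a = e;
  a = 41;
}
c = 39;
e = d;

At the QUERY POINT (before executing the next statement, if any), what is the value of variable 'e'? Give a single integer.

Step 1: declare a=99 at depth 0
Step 2: enter scope (depth=1)
Step 3: exit scope (depth=0)
Step 4: declare d=(read a)=99 at depth 0
Step 5: declare b=(read d)=99 at depth 0
Step 6: declare b=(read d)=99 at depth 0
Step 7: declare e=(read a)=99 at depth 0
Step 8: declare b=(read d)=99 at depth 0
Visible at query point: a=99 b=99 d=99 e=99

Answer: 99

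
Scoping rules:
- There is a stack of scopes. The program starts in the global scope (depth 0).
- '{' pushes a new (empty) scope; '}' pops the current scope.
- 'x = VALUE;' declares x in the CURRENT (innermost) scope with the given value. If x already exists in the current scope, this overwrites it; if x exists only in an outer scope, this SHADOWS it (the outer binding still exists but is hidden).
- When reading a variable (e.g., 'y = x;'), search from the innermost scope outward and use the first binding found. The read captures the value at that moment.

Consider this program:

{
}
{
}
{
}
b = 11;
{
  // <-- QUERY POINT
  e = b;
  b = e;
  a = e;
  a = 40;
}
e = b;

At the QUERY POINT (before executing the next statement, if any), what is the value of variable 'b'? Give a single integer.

Answer: 11

Derivation:
Step 1: enter scope (depth=1)
Step 2: exit scope (depth=0)
Step 3: enter scope (depth=1)
Step 4: exit scope (depth=0)
Step 5: enter scope (depth=1)
Step 6: exit scope (depth=0)
Step 7: declare b=11 at depth 0
Step 8: enter scope (depth=1)
Visible at query point: b=11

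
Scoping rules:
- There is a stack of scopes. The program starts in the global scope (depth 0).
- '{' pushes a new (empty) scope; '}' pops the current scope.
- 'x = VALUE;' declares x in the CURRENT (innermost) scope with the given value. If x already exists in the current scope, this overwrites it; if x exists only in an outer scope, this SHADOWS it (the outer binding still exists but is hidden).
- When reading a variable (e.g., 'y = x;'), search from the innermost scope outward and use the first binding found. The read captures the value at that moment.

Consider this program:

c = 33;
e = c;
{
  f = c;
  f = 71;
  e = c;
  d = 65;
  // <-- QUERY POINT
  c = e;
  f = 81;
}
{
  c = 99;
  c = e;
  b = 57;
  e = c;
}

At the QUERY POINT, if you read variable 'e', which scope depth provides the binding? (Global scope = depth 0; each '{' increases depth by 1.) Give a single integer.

Step 1: declare c=33 at depth 0
Step 2: declare e=(read c)=33 at depth 0
Step 3: enter scope (depth=1)
Step 4: declare f=(read c)=33 at depth 1
Step 5: declare f=71 at depth 1
Step 6: declare e=(read c)=33 at depth 1
Step 7: declare d=65 at depth 1
Visible at query point: c=33 d=65 e=33 f=71

Answer: 1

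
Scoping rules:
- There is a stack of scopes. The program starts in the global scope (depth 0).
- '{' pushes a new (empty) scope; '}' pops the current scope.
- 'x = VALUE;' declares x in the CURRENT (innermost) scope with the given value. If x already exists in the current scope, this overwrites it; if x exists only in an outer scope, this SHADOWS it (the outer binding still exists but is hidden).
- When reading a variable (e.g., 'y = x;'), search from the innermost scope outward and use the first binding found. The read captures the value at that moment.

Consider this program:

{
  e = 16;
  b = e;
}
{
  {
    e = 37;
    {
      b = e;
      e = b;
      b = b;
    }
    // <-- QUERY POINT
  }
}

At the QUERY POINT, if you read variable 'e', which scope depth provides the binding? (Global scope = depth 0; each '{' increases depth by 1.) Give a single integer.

Step 1: enter scope (depth=1)
Step 2: declare e=16 at depth 1
Step 3: declare b=(read e)=16 at depth 1
Step 4: exit scope (depth=0)
Step 5: enter scope (depth=1)
Step 6: enter scope (depth=2)
Step 7: declare e=37 at depth 2
Step 8: enter scope (depth=3)
Step 9: declare b=(read e)=37 at depth 3
Step 10: declare e=(read b)=37 at depth 3
Step 11: declare b=(read b)=37 at depth 3
Step 12: exit scope (depth=2)
Visible at query point: e=37

Answer: 2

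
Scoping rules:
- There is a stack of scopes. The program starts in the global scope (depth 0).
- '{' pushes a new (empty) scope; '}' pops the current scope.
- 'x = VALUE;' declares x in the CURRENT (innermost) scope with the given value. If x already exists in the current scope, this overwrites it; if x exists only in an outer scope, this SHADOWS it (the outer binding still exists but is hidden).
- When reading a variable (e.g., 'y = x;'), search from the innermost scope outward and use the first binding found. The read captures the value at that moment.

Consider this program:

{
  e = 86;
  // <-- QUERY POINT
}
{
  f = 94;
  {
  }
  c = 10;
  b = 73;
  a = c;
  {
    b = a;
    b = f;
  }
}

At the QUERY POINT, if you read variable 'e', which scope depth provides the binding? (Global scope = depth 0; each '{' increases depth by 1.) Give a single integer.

Answer: 1

Derivation:
Step 1: enter scope (depth=1)
Step 2: declare e=86 at depth 1
Visible at query point: e=86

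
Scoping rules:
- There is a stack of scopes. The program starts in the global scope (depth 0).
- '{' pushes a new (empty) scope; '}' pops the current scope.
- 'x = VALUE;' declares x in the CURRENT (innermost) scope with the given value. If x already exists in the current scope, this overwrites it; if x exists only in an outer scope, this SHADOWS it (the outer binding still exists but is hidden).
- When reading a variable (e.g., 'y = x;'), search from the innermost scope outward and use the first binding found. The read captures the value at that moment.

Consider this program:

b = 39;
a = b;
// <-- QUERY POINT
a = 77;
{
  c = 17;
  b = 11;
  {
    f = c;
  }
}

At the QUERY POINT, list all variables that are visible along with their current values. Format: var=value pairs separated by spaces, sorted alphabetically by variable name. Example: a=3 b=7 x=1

Answer: a=39 b=39

Derivation:
Step 1: declare b=39 at depth 0
Step 2: declare a=(read b)=39 at depth 0
Visible at query point: a=39 b=39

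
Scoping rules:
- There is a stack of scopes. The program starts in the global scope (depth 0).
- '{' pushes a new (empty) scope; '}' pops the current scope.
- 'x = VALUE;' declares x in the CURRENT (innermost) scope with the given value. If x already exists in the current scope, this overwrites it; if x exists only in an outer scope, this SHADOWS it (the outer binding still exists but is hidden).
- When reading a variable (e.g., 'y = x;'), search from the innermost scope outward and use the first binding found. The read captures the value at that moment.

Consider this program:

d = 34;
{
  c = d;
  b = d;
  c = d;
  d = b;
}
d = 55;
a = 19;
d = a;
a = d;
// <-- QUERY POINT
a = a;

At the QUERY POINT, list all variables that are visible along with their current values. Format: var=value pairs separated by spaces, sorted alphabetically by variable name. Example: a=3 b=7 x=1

Step 1: declare d=34 at depth 0
Step 2: enter scope (depth=1)
Step 3: declare c=(read d)=34 at depth 1
Step 4: declare b=(read d)=34 at depth 1
Step 5: declare c=(read d)=34 at depth 1
Step 6: declare d=(read b)=34 at depth 1
Step 7: exit scope (depth=0)
Step 8: declare d=55 at depth 0
Step 9: declare a=19 at depth 0
Step 10: declare d=(read a)=19 at depth 0
Step 11: declare a=(read d)=19 at depth 0
Visible at query point: a=19 d=19

Answer: a=19 d=19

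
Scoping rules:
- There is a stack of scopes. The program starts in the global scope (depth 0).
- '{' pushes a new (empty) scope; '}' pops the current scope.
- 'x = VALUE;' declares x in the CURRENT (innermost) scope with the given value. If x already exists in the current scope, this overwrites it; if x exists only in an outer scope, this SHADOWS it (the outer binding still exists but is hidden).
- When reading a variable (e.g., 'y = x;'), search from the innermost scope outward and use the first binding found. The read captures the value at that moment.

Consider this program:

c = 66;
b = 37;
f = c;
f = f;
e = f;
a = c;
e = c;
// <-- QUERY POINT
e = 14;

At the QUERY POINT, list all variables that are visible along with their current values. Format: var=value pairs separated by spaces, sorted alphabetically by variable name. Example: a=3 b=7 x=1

Step 1: declare c=66 at depth 0
Step 2: declare b=37 at depth 0
Step 3: declare f=(read c)=66 at depth 0
Step 4: declare f=(read f)=66 at depth 0
Step 5: declare e=(read f)=66 at depth 0
Step 6: declare a=(read c)=66 at depth 0
Step 7: declare e=(read c)=66 at depth 0
Visible at query point: a=66 b=37 c=66 e=66 f=66

Answer: a=66 b=37 c=66 e=66 f=66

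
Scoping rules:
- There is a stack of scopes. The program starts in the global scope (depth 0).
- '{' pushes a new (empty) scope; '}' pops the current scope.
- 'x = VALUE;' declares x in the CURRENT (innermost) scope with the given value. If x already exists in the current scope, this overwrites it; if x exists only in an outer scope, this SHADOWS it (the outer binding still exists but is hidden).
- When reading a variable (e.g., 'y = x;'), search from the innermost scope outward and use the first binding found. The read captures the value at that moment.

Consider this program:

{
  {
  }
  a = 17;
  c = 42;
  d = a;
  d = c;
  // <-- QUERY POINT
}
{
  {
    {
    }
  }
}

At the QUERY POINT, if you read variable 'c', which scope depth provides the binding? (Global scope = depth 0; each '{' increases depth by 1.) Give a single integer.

Answer: 1

Derivation:
Step 1: enter scope (depth=1)
Step 2: enter scope (depth=2)
Step 3: exit scope (depth=1)
Step 4: declare a=17 at depth 1
Step 5: declare c=42 at depth 1
Step 6: declare d=(read a)=17 at depth 1
Step 7: declare d=(read c)=42 at depth 1
Visible at query point: a=17 c=42 d=42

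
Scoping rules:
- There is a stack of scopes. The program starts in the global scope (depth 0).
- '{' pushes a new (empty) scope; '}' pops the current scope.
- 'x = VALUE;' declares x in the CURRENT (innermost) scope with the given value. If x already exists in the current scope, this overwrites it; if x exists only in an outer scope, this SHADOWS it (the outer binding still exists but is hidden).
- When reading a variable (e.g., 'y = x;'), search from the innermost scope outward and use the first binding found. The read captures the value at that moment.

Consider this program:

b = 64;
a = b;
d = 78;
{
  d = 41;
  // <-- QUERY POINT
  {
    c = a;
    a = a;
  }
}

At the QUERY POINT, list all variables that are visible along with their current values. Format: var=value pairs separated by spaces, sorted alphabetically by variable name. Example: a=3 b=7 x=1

Step 1: declare b=64 at depth 0
Step 2: declare a=(read b)=64 at depth 0
Step 3: declare d=78 at depth 0
Step 4: enter scope (depth=1)
Step 5: declare d=41 at depth 1
Visible at query point: a=64 b=64 d=41

Answer: a=64 b=64 d=41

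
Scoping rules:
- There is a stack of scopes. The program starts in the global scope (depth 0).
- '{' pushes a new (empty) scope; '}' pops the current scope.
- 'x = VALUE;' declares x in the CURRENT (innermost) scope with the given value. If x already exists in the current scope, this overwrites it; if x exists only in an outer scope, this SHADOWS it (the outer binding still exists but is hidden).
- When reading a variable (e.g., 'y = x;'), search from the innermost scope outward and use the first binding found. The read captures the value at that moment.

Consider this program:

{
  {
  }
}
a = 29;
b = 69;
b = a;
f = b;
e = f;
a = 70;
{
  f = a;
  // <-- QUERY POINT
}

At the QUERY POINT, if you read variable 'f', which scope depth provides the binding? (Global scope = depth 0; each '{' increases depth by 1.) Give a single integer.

Step 1: enter scope (depth=1)
Step 2: enter scope (depth=2)
Step 3: exit scope (depth=1)
Step 4: exit scope (depth=0)
Step 5: declare a=29 at depth 0
Step 6: declare b=69 at depth 0
Step 7: declare b=(read a)=29 at depth 0
Step 8: declare f=(read b)=29 at depth 0
Step 9: declare e=(read f)=29 at depth 0
Step 10: declare a=70 at depth 0
Step 11: enter scope (depth=1)
Step 12: declare f=(read a)=70 at depth 1
Visible at query point: a=70 b=29 e=29 f=70

Answer: 1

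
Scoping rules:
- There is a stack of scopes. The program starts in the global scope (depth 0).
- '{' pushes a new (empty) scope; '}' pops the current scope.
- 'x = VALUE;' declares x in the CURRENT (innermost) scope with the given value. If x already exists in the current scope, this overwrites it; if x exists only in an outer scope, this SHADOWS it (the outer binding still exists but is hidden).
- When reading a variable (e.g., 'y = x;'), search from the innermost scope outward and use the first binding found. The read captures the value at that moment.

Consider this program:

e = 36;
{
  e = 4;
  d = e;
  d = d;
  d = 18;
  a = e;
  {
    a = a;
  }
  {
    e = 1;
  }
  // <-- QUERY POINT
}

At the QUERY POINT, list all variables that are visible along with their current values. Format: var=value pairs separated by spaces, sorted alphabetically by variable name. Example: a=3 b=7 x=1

Step 1: declare e=36 at depth 0
Step 2: enter scope (depth=1)
Step 3: declare e=4 at depth 1
Step 4: declare d=(read e)=4 at depth 1
Step 5: declare d=(read d)=4 at depth 1
Step 6: declare d=18 at depth 1
Step 7: declare a=(read e)=4 at depth 1
Step 8: enter scope (depth=2)
Step 9: declare a=(read a)=4 at depth 2
Step 10: exit scope (depth=1)
Step 11: enter scope (depth=2)
Step 12: declare e=1 at depth 2
Step 13: exit scope (depth=1)
Visible at query point: a=4 d=18 e=4

Answer: a=4 d=18 e=4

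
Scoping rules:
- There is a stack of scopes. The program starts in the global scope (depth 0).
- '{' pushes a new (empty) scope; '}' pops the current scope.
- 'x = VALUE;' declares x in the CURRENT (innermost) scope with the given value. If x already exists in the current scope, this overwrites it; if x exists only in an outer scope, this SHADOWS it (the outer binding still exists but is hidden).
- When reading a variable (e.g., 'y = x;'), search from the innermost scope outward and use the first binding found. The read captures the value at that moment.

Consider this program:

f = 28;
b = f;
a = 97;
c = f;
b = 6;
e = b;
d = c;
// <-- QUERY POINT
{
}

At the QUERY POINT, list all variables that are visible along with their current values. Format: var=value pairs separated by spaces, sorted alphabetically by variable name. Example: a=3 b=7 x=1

Step 1: declare f=28 at depth 0
Step 2: declare b=(read f)=28 at depth 0
Step 3: declare a=97 at depth 0
Step 4: declare c=(read f)=28 at depth 0
Step 5: declare b=6 at depth 0
Step 6: declare e=(read b)=6 at depth 0
Step 7: declare d=(read c)=28 at depth 0
Visible at query point: a=97 b=6 c=28 d=28 e=6 f=28

Answer: a=97 b=6 c=28 d=28 e=6 f=28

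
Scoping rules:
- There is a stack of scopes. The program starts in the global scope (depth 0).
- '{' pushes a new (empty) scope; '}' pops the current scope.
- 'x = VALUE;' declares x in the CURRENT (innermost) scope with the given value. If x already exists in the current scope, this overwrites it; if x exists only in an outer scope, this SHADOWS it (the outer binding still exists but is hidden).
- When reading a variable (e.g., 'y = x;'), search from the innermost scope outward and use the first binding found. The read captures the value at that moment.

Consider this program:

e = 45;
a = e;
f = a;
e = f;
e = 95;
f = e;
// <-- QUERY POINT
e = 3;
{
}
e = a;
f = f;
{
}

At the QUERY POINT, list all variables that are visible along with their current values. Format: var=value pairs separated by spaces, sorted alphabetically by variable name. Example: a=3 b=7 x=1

Answer: a=45 e=95 f=95

Derivation:
Step 1: declare e=45 at depth 0
Step 2: declare a=(read e)=45 at depth 0
Step 3: declare f=(read a)=45 at depth 0
Step 4: declare e=(read f)=45 at depth 0
Step 5: declare e=95 at depth 0
Step 6: declare f=(read e)=95 at depth 0
Visible at query point: a=45 e=95 f=95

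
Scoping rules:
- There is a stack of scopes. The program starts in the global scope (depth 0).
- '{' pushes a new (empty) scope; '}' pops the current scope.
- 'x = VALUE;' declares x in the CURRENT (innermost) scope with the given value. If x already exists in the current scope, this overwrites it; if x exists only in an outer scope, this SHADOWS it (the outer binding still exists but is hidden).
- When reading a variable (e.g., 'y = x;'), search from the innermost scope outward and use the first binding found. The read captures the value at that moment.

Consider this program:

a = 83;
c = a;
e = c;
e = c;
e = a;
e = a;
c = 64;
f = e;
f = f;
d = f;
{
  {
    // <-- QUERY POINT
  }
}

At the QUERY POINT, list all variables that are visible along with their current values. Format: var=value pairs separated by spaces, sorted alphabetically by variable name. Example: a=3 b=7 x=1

Answer: a=83 c=64 d=83 e=83 f=83

Derivation:
Step 1: declare a=83 at depth 0
Step 2: declare c=(read a)=83 at depth 0
Step 3: declare e=(read c)=83 at depth 0
Step 4: declare e=(read c)=83 at depth 0
Step 5: declare e=(read a)=83 at depth 0
Step 6: declare e=(read a)=83 at depth 0
Step 7: declare c=64 at depth 0
Step 8: declare f=(read e)=83 at depth 0
Step 9: declare f=(read f)=83 at depth 0
Step 10: declare d=(read f)=83 at depth 0
Step 11: enter scope (depth=1)
Step 12: enter scope (depth=2)
Visible at query point: a=83 c=64 d=83 e=83 f=83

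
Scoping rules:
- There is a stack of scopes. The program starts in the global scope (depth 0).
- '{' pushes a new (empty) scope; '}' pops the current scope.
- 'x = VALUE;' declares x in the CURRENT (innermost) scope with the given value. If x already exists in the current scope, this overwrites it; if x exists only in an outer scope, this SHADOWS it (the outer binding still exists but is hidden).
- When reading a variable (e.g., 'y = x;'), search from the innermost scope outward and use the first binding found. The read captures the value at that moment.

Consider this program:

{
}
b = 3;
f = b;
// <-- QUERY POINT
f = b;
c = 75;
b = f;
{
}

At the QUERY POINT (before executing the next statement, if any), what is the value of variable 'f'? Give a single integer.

Step 1: enter scope (depth=1)
Step 2: exit scope (depth=0)
Step 3: declare b=3 at depth 0
Step 4: declare f=(read b)=3 at depth 0
Visible at query point: b=3 f=3

Answer: 3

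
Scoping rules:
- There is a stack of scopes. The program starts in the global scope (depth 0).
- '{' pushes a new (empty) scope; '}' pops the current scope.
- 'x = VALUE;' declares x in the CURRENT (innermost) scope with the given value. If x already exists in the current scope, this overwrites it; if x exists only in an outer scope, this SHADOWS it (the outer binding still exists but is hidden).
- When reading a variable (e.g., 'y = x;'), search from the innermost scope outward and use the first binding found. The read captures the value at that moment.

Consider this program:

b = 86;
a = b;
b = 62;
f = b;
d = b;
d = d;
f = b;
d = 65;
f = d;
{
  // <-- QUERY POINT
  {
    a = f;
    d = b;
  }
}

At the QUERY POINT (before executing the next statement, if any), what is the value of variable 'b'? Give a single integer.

Step 1: declare b=86 at depth 0
Step 2: declare a=(read b)=86 at depth 0
Step 3: declare b=62 at depth 0
Step 4: declare f=(read b)=62 at depth 0
Step 5: declare d=(read b)=62 at depth 0
Step 6: declare d=(read d)=62 at depth 0
Step 7: declare f=(read b)=62 at depth 0
Step 8: declare d=65 at depth 0
Step 9: declare f=(read d)=65 at depth 0
Step 10: enter scope (depth=1)
Visible at query point: a=86 b=62 d=65 f=65

Answer: 62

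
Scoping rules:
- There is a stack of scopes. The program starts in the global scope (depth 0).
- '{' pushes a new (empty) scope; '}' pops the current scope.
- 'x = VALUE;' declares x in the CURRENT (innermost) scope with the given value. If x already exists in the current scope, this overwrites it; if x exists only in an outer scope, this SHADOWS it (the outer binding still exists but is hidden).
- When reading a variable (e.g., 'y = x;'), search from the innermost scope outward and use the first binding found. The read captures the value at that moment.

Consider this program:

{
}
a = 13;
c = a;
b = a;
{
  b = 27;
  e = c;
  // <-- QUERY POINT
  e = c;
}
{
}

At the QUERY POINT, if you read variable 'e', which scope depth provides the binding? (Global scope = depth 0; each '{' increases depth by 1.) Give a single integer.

Step 1: enter scope (depth=1)
Step 2: exit scope (depth=0)
Step 3: declare a=13 at depth 0
Step 4: declare c=(read a)=13 at depth 0
Step 5: declare b=(read a)=13 at depth 0
Step 6: enter scope (depth=1)
Step 7: declare b=27 at depth 1
Step 8: declare e=(read c)=13 at depth 1
Visible at query point: a=13 b=27 c=13 e=13

Answer: 1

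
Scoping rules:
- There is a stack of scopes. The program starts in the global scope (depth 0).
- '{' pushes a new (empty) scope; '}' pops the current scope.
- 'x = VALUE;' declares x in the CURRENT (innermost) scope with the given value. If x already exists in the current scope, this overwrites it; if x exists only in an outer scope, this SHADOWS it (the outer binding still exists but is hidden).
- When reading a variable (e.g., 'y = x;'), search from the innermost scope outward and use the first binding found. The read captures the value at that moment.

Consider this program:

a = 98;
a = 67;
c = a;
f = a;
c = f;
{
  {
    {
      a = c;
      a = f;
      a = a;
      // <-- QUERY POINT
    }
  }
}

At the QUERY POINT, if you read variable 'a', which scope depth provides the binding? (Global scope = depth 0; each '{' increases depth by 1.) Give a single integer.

Answer: 3

Derivation:
Step 1: declare a=98 at depth 0
Step 2: declare a=67 at depth 0
Step 3: declare c=(read a)=67 at depth 0
Step 4: declare f=(read a)=67 at depth 0
Step 5: declare c=(read f)=67 at depth 0
Step 6: enter scope (depth=1)
Step 7: enter scope (depth=2)
Step 8: enter scope (depth=3)
Step 9: declare a=(read c)=67 at depth 3
Step 10: declare a=(read f)=67 at depth 3
Step 11: declare a=(read a)=67 at depth 3
Visible at query point: a=67 c=67 f=67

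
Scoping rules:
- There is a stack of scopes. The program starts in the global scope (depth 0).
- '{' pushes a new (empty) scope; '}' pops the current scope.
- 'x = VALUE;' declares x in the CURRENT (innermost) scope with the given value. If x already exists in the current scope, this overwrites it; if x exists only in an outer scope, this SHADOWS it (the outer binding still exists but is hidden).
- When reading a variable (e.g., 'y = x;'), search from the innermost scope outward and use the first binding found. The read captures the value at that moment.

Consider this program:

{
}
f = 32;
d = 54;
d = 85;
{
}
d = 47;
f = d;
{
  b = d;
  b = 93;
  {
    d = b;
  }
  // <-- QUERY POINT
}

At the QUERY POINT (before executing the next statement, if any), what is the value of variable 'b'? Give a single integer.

Step 1: enter scope (depth=1)
Step 2: exit scope (depth=0)
Step 3: declare f=32 at depth 0
Step 4: declare d=54 at depth 0
Step 5: declare d=85 at depth 0
Step 6: enter scope (depth=1)
Step 7: exit scope (depth=0)
Step 8: declare d=47 at depth 0
Step 9: declare f=(read d)=47 at depth 0
Step 10: enter scope (depth=1)
Step 11: declare b=(read d)=47 at depth 1
Step 12: declare b=93 at depth 1
Step 13: enter scope (depth=2)
Step 14: declare d=(read b)=93 at depth 2
Step 15: exit scope (depth=1)
Visible at query point: b=93 d=47 f=47

Answer: 93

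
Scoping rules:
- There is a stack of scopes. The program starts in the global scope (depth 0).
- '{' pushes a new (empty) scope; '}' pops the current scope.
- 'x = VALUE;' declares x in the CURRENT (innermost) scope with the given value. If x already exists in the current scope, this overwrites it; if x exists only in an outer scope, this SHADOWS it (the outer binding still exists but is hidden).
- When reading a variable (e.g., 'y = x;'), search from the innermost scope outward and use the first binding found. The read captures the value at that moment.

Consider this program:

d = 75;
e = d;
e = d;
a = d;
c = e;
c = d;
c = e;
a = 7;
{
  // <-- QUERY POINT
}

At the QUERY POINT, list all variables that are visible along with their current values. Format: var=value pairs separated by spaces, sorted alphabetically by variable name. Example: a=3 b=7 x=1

Answer: a=7 c=75 d=75 e=75

Derivation:
Step 1: declare d=75 at depth 0
Step 2: declare e=(read d)=75 at depth 0
Step 3: declare e=(read d)=75 at depth 0
Step 4: declare a=(read d)=75 at depth 0
Step 5: declare c=(read e)=75 at depth 0
Step 6: declare c=(read d)=75 at depth 0
Step 7: declare c=(read e)=75 at depth 0
Step 8: declare a=7 at depth 0
Step 9: enter scope (depth=1)
Visible at query point: a=7 c=75 d=75 e=75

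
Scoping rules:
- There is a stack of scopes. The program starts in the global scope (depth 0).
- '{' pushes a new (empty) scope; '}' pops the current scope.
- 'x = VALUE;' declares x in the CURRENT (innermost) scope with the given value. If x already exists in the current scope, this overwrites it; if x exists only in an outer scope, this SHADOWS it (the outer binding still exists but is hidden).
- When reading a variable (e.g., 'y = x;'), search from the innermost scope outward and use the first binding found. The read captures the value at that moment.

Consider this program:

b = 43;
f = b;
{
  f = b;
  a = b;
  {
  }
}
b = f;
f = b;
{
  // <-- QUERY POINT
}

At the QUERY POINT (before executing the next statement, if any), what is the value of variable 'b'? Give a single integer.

Step 1: declare b=43 at depth 0
Step 2: declare f=(read b)=43 at depth 0
Step 3: enter scope (depth=1)
Step 4: declare f=(read b)=43 at depth 1
Step 5: declare a=(read b)=43 at depth 1
Step 6: enter scope (depth=2)
Step 7: exit scope (depth=1)
Step 8: exit scope (depth=0)
Step 9: declare b=(read f)=43 at depth 0
Step 10: declare f=(read b)=43 at depth 0
Step 11: enter scope (depth=1)
Visible at query point: b=43 f=43

Answer: 43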